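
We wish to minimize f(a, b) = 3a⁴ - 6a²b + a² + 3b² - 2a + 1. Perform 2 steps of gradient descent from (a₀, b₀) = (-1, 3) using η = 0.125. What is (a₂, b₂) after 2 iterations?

(54.0625, 9.5625)

∇f = (12a³ - 12ab + 2a - 2, -6a² + 6b)
Step 1: at (-1, 3), ∇f = (20, 12) → (-1, 3) − 0.125·(20, 12) = (-3.5, 1.5)
Step 2: at (-3.5, 1.5), ∇f = (-460.5, -64.5) → (-3.5, 1.5) − 0.125·(-460.5, -64.5) = (54.0625, 9.5625)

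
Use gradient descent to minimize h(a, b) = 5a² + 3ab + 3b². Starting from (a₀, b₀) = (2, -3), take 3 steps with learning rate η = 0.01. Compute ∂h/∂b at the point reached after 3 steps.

∇h = (10a + 3b, 3a + 6b)
Step 1: at (2, -3), ∇h = (11, -12) → (2, -3) − 0.01·(11, -12) = (1.89, -2.88)
Step 2: at (1.89, -2.88), ∇h = (10.26, -11.61) → (1.89, -2.88) − 0.01·(10.26, -11.61) = (1.7874, -2.7639)
Step 3: at (1.7874, -2.7639), ∇h = (9.5823, -11.2212) → (1.7874, -2.7639) − 0.01·(9.5823, -11.2212) = (1.691577, -2.651688)
∂h/∂b at (1.691577, -2.651688) = -10.835397

-10.835397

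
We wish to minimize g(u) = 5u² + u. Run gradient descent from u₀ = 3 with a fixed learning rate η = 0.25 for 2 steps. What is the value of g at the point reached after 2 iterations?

243.203125

g′(u) = 10u + 1
Step 1: g′(3) = 31; u₁ = 3 − 0.25·31 = -4.75
Step 2: g′(-4.75) = -46.5; u₂ = -4.75 − 0.25·(-46.5) = 6.875
g(6.875) = 243.203125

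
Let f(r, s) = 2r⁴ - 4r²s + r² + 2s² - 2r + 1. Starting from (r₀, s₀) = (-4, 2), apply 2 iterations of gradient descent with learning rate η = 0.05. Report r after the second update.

-2647.1096

∇f = (8r³ - 8rs + 2r - 2, -4r² + 4s)
(r₁, s₁) = (-4, 2) − 0.05·(-458, -56) = (18.9, 4.8)
(r₂, s₂) = (18.9, 4.8) − 0.05·(53320.192, -1409.64) = (-2647.1096, 75.282)
r = -2647.1096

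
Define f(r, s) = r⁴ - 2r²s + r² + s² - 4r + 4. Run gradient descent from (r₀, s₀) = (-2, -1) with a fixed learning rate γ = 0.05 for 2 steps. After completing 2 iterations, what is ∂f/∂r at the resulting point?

-1.583188267008

∇f = (4r³ - 4rs + 2r - 4, -2r² + 2s)
(r₁, s₁) = (-2, -1) − 0.05·(-48, -10) = (0.4, -0.5)
(r₂, s₂) = (0.4, -0.5) − 0.05·(-2.144, -1.32) = (0.5072, -0.434)
∂f/∂r at (0.5072, -0.434) = -1.583188267008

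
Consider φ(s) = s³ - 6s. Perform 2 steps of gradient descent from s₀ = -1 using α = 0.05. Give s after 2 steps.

φ′(s) = 3s² - 6
s₁ = -1 − 0.05·(-3) = -0.85
s₂ = -0.85 − 0.05·(-3.8325) = -0.658375

-0.658375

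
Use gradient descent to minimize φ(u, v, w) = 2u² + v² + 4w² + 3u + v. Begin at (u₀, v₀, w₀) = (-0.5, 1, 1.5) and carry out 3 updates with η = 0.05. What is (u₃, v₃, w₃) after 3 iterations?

∇φ = (4u + 3, 2v + 1, 8w)
(u₁, v₁, w₁) = (-0.5, 1, 1.5) − 0.05·(1, 3, 12) = (-0.55, 0.85, 0.9)
(u₂, v₂, w₂) = (-0.55, 0.85, 0.9) − 0.05·(0.8, 2.7, 7.2) = (-0.59, 0.715, 0.54)
(u₃, v₃, w₃) = (-0.59, 0.715, 0.54) − 0.05·(0.64, 2.43, 4.32) = (-0.622, 0.5935, 0.324)

(-0.622, 0.5935, 0.324)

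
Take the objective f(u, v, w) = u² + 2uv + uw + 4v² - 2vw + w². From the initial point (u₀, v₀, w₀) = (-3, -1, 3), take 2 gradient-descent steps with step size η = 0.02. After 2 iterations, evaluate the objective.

∇f = (2u + 2v + w, 2u + 8v - 2w, u - 2v + 2w)
(u₁, v₁, w₁) = (-3, -1, 3) − 0.02·(-5, -20, 5) = (-2.9, -0.6, 2.9)
(u₂, v₂, w₂) = (-2.9, -0.6, 2.9) − 0.02·(-4.1, -16.4, 4.1) = (-2.818, -0.272, 2.818)
f(-2.818, -0.272, 2.818) = 11.303044

11.303044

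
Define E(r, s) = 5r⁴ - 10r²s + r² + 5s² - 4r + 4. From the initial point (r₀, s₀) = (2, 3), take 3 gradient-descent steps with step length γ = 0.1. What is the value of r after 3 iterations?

∇E = (20r³ - 20rs + 2r - 4, -10r² + 10s)
Step 1: at (2, 3), ∇E = (40, -10) → (2, 3) − 0.1·(40, -10) = (-2, 4)
Step 2: at (-2, 4), ∇E = (-8, 0) → (-2, 4) − 0.1·(-8, 0) = (-1.2, 4)
Step 3: at (-1.2, 4), ∇E = (55.04, 25.6) → (-1.2, 4) − 0.1·(55.04, 25.6) = (-6.704, 1.44)
r = -6.704

-6.704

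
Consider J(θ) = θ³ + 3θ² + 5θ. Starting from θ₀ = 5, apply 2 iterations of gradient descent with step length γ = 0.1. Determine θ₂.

-13.7

J′(θ) = 3θ² + 6θ + 5
Step 1: J′(5) = 110; θ₁ = 5 − 0.1·110 = -6
Step 2: J′(-6) = 77; θ₂ = -6 − 0.1·77 = -13.7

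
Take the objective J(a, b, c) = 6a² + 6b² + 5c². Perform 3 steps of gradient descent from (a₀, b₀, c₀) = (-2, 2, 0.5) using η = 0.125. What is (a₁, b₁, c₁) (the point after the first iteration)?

∇J = (12a, 12b, 10c)
Step 1: at (-2, 2, 0.5), ∇J = (-24, 24, 5) → (-2, 2, 0.5) − 0.125·(-24, 24, 5) = (1, -1, -0.125)

(1, -1, -0.125)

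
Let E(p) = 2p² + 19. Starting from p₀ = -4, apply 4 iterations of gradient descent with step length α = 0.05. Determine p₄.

E′(p) = 4p
Step 1: E′(-4) = -16; p₁ = -4 − 0.05·(-16) = -3.2
Step 2: E′(-3.2) = -12.8; p₂ = -3.2 − 0.05·(-12.8) = -2.56
Step 3: E′(-2.56) = -10.24; p₃ = -2.56 − 0.05·(-10.24) = -2.048
Step 4: E′(-2.048) = -8.192; p₄ = -2.048 − 0.05·(-8.192) = -1.6384

-1.6384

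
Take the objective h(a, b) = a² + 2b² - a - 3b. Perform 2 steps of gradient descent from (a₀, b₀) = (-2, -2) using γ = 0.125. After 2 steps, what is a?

∇h = (2a - 1, 4b - 3)
Step 1: at (-2, -2), ∇h = (-5, -11) → (-2, -2) − 0.125·(-5, -11) = (-1.375, -0.625)
Step 2: at (-1.375, -0.625), ∇h = (-3.75, -5.5) → (-1.375, -0.625) − 0.125·(-3.75, -5.5) = (-0.90625, 0.0625)
a = -0.90625

-0.90625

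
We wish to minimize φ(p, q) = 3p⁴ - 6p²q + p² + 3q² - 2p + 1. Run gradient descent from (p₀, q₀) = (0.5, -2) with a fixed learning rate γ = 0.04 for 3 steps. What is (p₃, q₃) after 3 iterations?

∇φ = (12p³ - 12pq + 2p - 2, -6p² + 6q)
Step 1: at (0.5, -2), ∇φ = (12.5, -13.5) → (0.5, -2) − 0.04·(12.5, -13.5) = (0, -1.46)
Step 2: at (0, -1.46), ∇φ = (-2, -8.76) → (0, -1.46) − 0.04·(-2, -8.76) = (0.08, -1.1096)
Step 3: at (0.08, -1.1096), ∇φ = (-0.76864, -6.696) → (0.08, -1.1096) − 0.04·(-0.76864, -6.696) = (0.1107456, -0.84176)

(0.1107456, -0.84176)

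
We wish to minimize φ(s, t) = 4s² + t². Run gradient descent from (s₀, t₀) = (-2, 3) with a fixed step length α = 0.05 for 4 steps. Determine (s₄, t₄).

(-0.2592, 1.9683)

∇φ = (8s, 2t)
Step 1: at (-2, 3), ∇φ = (-16, 6) → (-2, 3) − 0.05·(-16, 6) = (-1.2, 2.7)
Step 2: at (-1.2, 2.7), ∇φ = (-9.6, 5.4) → (-1.2, 2.7) − 0.05·(-9.6, 5.4) = (-0.72, 2.43)
Step 3: at (-0.72, 2.43), ∇φ = (-5.76, 4.86) → (-0.72, 2.43) − 0.05·(-5.76, 4.86) = (-0.432, 2.187)
Step 4: at (-0.432, 2.187), ∇φ = (-3.456, 4.374) → (-0.432, 2.187) − 0.05·(-3.456, 4.374) = (-0.2592, 1.9683)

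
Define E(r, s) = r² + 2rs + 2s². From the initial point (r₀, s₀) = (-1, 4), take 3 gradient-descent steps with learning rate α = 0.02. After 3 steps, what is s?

3.238784

∇E = (2r + 2s, 2r + 4s)
Step 1: at (-1, 4), ∇E = (6, 14) → (-1, 4) − 0.02·(6, 14) = (-1.12, 3.72)
Step 2: at (-1.12, 3.72), ∇E = (5.2, 12.64) → (-1.12, 3.72) − 0.02·(5.2, 12.64) = (-1.224, 3.4672)
Step 3: at (-1.224, 3.4672), ∇E = (4.4864, 11.4208) → (-1.224, 3.4672) − 0.02·(4.4864, 11.4208) = (-1.313728, 3.238784)
s = 3.238784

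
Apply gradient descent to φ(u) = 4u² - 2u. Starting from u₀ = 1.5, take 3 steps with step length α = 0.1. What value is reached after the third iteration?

0.26

φ′(u) = 8u - 2
u₁ = 1.5 − 0.1·10 = 0.5
u₂ = 0.5 − 0.1·2 = 0.3
u₃ = 0.3 − 0.1·0.4 = 0.26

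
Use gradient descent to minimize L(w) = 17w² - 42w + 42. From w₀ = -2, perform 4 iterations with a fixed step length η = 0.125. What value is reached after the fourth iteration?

L′(w) = 34w - 42
Step 1: L′(-2) = -110; w₁ = -2 − 0.125·(-110) = 11.75
Step 2: L′(11.75) = 357.5; w₂ = 11.75 − 0.125·357.5 = -32.9375
Step 3: L′(-32.9375) = -1161.875; w₃ = -32.9375 − 0.125·(-1161.875) = 112.296875
Step 4: L′(112.296875) = 3776.09375; w₄ = 112.296875 − 0.125·3776.09375 = -359.71484375

-359.71484375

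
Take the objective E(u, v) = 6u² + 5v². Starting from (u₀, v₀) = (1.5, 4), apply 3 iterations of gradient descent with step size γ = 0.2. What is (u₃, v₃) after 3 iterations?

(-4.116, -4)

∇E = (12u, 10v)
Step 1: at (1.5, 4), ∇E = (18, 40) → (1.5, 4) − 0.2·(18, 40) = (-2.1, -4)
Step 2: at (-2.1, -4), ∇E = (-25.2, -40) → (-2.1, -4) − 0.2·(-25.2, -40) = (2.94, 4)
Step 3: at (2.94, 4), ∇E = (35.28, 40) → (2.94, 4) − 0.2·(35.28, 40) = (-4.116, -4)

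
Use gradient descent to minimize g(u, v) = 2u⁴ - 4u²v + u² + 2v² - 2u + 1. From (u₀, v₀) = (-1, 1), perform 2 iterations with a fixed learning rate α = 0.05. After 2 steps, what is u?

∇g = (8u³ - 8uv + 2u - 2, -4u² + 4v)
(u₁, v₁) = (-1, 1) − 0.05·(-4, 0) = (-0.8, 1)
(u₂, v₂) = (-0.8, 1) − 0.05·(-1.296, 1.44) = (-0.7352, 0.928)
u = -0.7352

-0.7352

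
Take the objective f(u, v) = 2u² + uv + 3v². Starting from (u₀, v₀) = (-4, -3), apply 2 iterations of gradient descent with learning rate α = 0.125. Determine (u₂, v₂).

(-0.78125, 0.140625)

∇f = (4u + v, u + 6v)
(u₁, v₁) = (-4, -3) − 0.125·(-19, -22) = (-1.625, -0.25)
(u₂, v₂) = (-1.625, -0.25) − 0.125·(-6.75, -3.125) = (-0.78125, 0.140625)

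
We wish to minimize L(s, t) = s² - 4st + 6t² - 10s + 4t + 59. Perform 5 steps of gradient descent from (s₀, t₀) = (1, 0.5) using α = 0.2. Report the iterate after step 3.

∇L = (2s - 4t - 10, -4s + 12t + 4)
(s₁, t₁) = (1, 0.5) − 0.2·(-10, 6) = (3, -0.7)
(s₂, t₂) = (3, -0.7) − 0.2·(-1.2, -16.4) = (3.24, 2.58)
(s₃, t₃) = (3.24, 2.58) − 0.2·(-13.84, 22) = (6.008, -1.82)

(6.008, -1.82)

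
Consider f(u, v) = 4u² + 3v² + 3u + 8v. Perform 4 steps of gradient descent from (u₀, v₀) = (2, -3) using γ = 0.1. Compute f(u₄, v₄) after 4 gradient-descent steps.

-5.89031424

∇f = (8u + 3, 6v + 8)
Step 1: at (2, -3), ∇f = (19, -10) → (2, -3) − 0.1·(19, -10) = (0.1, -2)
Step 2: at (0.1, -2), ∇f = (3.8, -4) → (0.1, -2) − 0.1·(3.8, -4) = (-0.28, -1.6)
Step 3: at (-0.28, -1.6), ∇f = (0.76, -1.6) → (-0.28, -1.6) − 0.1·(0.76, -1.6) = (-0.356, -1.44)
Step 4: at (-0.356, -1.44), ∇f = (0.152, -0.64) → (-0.356, -1.44) − 0.1·(0.152, -0.64) = (-0.3712, -1.376)
f(-0.3712, -1.376) = -5.89031424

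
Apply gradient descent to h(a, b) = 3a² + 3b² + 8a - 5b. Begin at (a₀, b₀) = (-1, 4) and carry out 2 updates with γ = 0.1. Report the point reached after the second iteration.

(-1.28, 1.34)

∇h = (6a + 8, 6b - 5)
(a₁, b₁) = (-1, 4) − 0.1·(2, 19) = (-1.2, 2.1)
(a₂, b₂) = (-1.2, 2.1) − 0.1·(0.8, 7.6) = (-1.28, 1.34)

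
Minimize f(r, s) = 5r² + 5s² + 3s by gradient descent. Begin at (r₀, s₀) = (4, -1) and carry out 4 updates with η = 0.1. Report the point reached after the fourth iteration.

(0, -0.3)

∇f = (10r, 10s + 3)
(r₁, s₁) = (4, -1) − 0.1·(40, -7) = (0, -0.3)
(r₂, s₂) = (0, -0.3) − 0.1·(0, 0) = (0, -0.3)
(r₃, s₃) = (0, -0.3) − 0.1·(0, 0) = (0, -0.3)
(r₄, s₄) = (0, -0.3) − 0.1·(0, 0) = (0, -0.3)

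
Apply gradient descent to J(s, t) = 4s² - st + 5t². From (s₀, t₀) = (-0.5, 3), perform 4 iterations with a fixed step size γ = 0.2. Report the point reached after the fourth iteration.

∇J = (8s - t, -s + 10t)
Step 1: at (-0.5, 3), ∇J = (-7, 30.5) → (-0.5, 3) − 0.2·(-7, 30.5) = (0.9, -3.1)
Step 2: at (0.9, -3.1), ∇J = (10.3, -31.9) → (0.9, -3.1) − 0.2·(10.3, -31.9) = (-1.16, 3.28)
Step 3: at (-1.16, 3.28), ∇J = (-12.56, 33.96) → (-1.16, 3.28) − 0.2·(-12.56, 33.96) = (1.352, -3.512)
Step 4: at (1.352, -3.512), ∇J = (14.328, -36.472) → (1.352, -3.512) − 0.2·(14.328, -36.472) = (-1.5136, 3.7824)

(-1.5136, 3.7824)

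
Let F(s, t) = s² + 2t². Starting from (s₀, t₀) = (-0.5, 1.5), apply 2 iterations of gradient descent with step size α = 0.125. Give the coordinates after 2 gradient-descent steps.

∇F = (2s, 4t)
Step 1: at (-0.5, 1.5), ∇F = (-1, 6) → (-0.5, 1.5) − 0.125·(-1, 6) = (-0.375, 0.75)
Step 2: at (-0.375, 0.75), ∇F = (-0.75, 3) → (-0.375, 0.75) − 0.125·(-0.75, 3) = (-0.28125, 0.375)

(-0.28125, 0.375)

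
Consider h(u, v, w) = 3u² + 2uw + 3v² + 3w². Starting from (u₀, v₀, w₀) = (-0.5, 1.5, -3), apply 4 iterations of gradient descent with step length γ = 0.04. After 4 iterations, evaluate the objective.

∇h = (6u + 2w, 6v, 2u + 6w)
Step 1: at (-0.5, 1.5, -3), ∇h = (-9, 9, -19) → (-0.5, 1.5, -3) − 0.04·(-9, 9, -19) = (-0.14, 1.14, -2.24)
Step 2: at (-0.14, 1.14, -2.24), ∇h = (-5.32, 6.84, -13.72) → (-0.14, 1.14, -2.24) − 0.04·(-5.32, 6.84, -13.72) = (0.0728, 0.8664, -1.6912)
Step 3: at (0.0728, 0.8664, -1.6912), ∇h = (-2.9456, 5.1984, -10.0016) → (0.0728, 0.8664, -1.6912) − 0.04·(-2.9456, 5.1984, -10.0016) = (0.190624, 0.658464, -1.291136)
Step 4: at (0.190624, 0.658464, -1.291136), ∇h = (-1.438528, 3.950784, -7.365568) → (0.190624, 0.658464, -1.291136) − 0.04·(-1.438528, 3.950784, -7.365568) = (0.24816512, 0.50043264, -0.99651328)
h(0.24816512, 0.50043264, -0.99651328) = 3.42057273810944

3.42057273810944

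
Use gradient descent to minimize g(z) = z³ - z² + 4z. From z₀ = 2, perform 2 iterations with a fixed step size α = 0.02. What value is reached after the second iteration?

1.564544

g′(z) = 3z² - 2z + 4
Step 1: g′(2) = 12; z₁ = 2 − 0.02·12 = 1.76
Step 2: g′(1.76) = 9.7728; z₂ = 1.76 − 0.02·9.7728 = 1.564544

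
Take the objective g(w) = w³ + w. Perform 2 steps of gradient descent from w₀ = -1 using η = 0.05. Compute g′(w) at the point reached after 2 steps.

g′(w) = 3w² + 1
w₁ = -1 − 0.05·4 = -1.2
w₂ = -1.2 − 0.05·5.32 = -1.466
g′(w) at (-1.466) = 7.447468

7.447468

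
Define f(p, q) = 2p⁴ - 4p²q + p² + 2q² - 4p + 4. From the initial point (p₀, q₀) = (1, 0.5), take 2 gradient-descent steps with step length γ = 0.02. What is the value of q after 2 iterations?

0.570528

∇f = (8p³ - 8pq + 2p - 4, -4p² + 4q)
(p₁, q₁) = (1, 0.5) − 0.02·(2, -2) = (0.96, 0.54)
(p₂, q₂) = (0.96, 0.54) − 0.02·(0.850688, -1.5264) = (0.94298624, 0.570528)
q = 0.570528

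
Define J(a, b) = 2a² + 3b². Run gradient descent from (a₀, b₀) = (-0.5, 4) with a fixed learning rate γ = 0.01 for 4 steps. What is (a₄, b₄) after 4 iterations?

∇J = (4a, 6b)
Step 1: at (-0.5, 4), ∇J = (-2, 24) → (-0.5, 4) − 0.01·(-2, 24) = (-0.48, 3.76)
Step 2: at (-0.48, 3.76), ∇J = (-1.92, 22.56) → (-0.48, 3.76) − 0.01·(-1.92, 22.56) = (-0.4608, 3.5344)
Step 3: at (-0.4608, 3.5344), ∇J = (-1.8432, 21.2064) → (-0.4608, 3.5344) − 0.01·(-1.8432, 21.2064) = (-0.442368, 3.322336)
Step 4: at (-0.442368, 3.322336), ∇J = (-1.769472, 19.934016) → (-0.442368, 3.322336) − 0.01·(-1.769472, 19.934016) = (-0.42467328, 3.12299584)

(-0.42467328, 3.12299584)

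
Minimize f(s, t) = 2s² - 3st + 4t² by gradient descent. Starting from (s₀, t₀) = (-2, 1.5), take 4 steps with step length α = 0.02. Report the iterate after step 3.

(-1.367116, 0.623688)

∇f = (4s - 3t, -3s + 8t)
(s₁, t₁) = (-2, 1.5) − 0.02·(-12.5, 18) = (-1.75, 1.14)
(s₂, t₂) = (-1.75, 1.14) − 0.02·(-10.42, 14.37) = (-1.5416, 0.8526)
(s₃, t₃) = (-1.5416, 0.8526) − 0.02·(-8.7242, 11.4456) = (-1.367116, 0.623688)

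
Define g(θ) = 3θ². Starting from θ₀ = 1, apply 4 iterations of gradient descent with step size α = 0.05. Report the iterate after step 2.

0.49

g′(θ) = 6θ
θ₁ = 1 − 0.05·6 = 0.7
θ₂ = 0.7 − 0.05·4.2 = 0.49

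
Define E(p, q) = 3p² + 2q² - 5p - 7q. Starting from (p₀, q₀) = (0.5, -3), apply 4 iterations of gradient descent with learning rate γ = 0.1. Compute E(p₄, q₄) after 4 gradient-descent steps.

∇E = (6p - 5, 4q - 7)
Step 1: at (0.5, -3), ∇E = (-2, -19) → (0.5, -3) − 0.1·(-2, -19) = (0.7, -1.1)
Step 2: at (0.7, -1.1), ∇E = (-0.8, -11.4) → (0.7, -1.1) − 0.1·(-0.8, -11.4) = (0.78, 0.04)
Step 3: at (0.78, 0.04), ∇E = (-0.32, -6.84) → (0.78, 0.04) − 0.1·(-0.32, -6.84) = (0.812, 0.724)
Step 4: at (0.812, 0.724), ∇E = (-0.128, -4.104) → (0.812, 0.724) − 0.1·(-0.128, -4.104) = (0.8248, 1.1344)
E(0.8248, 1.1344) = -7.45018816

-7.45018816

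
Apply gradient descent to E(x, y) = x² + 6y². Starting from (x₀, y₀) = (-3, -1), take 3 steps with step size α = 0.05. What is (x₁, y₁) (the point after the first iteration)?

(-2.7, -0.4)

∇E = (2x, 12y)
Step 1: at (-3, -1), ∇E = (-6, -12) → (-3, -1) − 0.05·(-6, -12) = (-2.7, -0.4)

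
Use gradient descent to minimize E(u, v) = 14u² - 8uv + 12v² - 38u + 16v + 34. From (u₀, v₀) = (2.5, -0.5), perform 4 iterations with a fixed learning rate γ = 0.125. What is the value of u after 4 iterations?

∇E = (28u - 8v - 38, -8u + 24v + 16)
(u₁, v₁) = (2.5, -0.5) − 0.125·(36, -16) = (-2, 1.5)
(u₂, v₂) = (-2, 1.5) − 0.125·(-106, 68) = (11.25, -7)
(u₃, v₃) = (11.25, -7) − 0.125·(333, -242) = (-30.375, 23.25)
(u₄, v₄) = (-30.375, 23.25) − 0.125·(-1074.5, 817) = (103.9375, -78.875)
u = 103.9375

103.9375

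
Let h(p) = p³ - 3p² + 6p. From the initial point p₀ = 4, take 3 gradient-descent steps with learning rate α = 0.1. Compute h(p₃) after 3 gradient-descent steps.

h′(p) = 3p² - 6p + 6
Step 1: h′(4) = 30; p₁ = 4 − 0.1·30 = 1
Step 2: h′(1) = 3; p₂ = 1 − 0.1·3 = 0.7
Step 3: h′(0.7) = 3.27; p₃ = 0.7 − 0.1·3.27 = 0.373
h(0.373) = 1.872508117

1.872508117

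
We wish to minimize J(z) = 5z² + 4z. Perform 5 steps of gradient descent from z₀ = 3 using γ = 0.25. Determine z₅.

-26.21875

J′(z) = 10z + 4
z₁ = 3 − 0.25·34 = -5.5
z₂ = -5.5 − 0.25·(-51) = 7.25
z₃ = 7.25 − 0.25·76.5 = -11.875
z₄ = -11.875 − 0.25·(-114.75) = 16.8125
z₅ = 16.8125 − 0.25·172.125 = -26.21875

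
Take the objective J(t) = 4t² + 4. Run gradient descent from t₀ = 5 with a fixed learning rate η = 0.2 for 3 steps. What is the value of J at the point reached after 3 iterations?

J′(t) = 8t
Step 1: J′(5) = 40; t₁ = 5 − 0.2·40 = -3
Step 2: J′(-3) = -24; t₂ = -3 − 0.2·(-24) = 1.8
Step 3: J′(1.8) = 14.4; t₃ = 1.8 − 0.2·14.4 = -1.08
J(-1.08) = 8.6656

8.6656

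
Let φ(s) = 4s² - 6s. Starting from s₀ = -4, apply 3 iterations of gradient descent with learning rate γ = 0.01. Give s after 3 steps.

-2.948768

φ′(s) = 8s - 6
Step 1: φ′(-4) = -38; s₁ = -4 − 0.01·(-38) = -3.62
Step 2: φ′(-3.62) = -34.96; s₂ = -3.62 − 0.01·(-34.96) = -3.2704
Step 3: φ′(-3.2704) = -32.1632; s₃ = -3.2704 − 0.01·(-32.1632) = -2.948768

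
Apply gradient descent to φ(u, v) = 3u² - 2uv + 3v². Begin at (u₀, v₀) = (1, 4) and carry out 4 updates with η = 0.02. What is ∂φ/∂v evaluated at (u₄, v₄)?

∇φ = (6u - 2v, -2u + 6v)
(u₁, v₁) = (1, 4) − 0.02·(-2, 22) = (1.04, 3.56)
(u₂, v₂) = (1.04, 3.56) − 0.02·(-0.88, 19.28) = (1.0576, 3.1744)
(u₃, v₃) = (1.0576, 3.1744) − 0.02·(-0.0032, 16.9312) = (1.057664, 2.835776)
(u₄, v₄) = (1.057664, 2.835776) − 0.02·(0.674432, 14.899328) = (1.04417536, 2.53778944)
∂φ/∂v at (1.04417536, 2.53778944) = 13.13838592

13.13838592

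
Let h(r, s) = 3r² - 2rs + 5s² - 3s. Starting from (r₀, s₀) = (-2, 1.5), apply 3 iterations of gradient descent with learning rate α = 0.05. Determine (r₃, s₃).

(-0.526, 0.257)

∇h = (6r - 2s, -2r + 10s - 3)
Step 1: at (-2, 1.5), ∇h = (-15, 16) → (-2, 1.5) − 0.05·(-15, 16) = (-1.25, 0.7)
Step 2: at (-1.25, 0.7), ∇h = (-8.9, 6.5) → (-1.25, 0.7) − 0.05·(-8.9, 6.5) = (-0.805, 0.375)
Step 3: at (-0.805, 0.375), ∇h = (-5.58, 2.36) → (-0.805, 0.375) − 0.05·(-5.58, 2.36) = (-0.526, 0.257)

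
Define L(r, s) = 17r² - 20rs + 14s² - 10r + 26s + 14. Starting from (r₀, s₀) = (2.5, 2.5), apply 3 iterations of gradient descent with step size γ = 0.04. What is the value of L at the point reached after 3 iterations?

5.780539649024

∇L = (34r - 20s - 10, -20r + 28s + 26)
(r₁, s₁) = (2.5, 2.5) − 0.04·(25, 46) = (1.5, 0.66)
(r₂, s₂) = (1.5, 0.66) − 0.04·(27.8, 14.48) = (0.388, 0.0808)
(r₃, s₃) = (0.388, 0.0808) − 0.04·(1.576, 20.5024) = (0.32496, -0.739296)
L(0.32496, -0.739296) = 5.780539649024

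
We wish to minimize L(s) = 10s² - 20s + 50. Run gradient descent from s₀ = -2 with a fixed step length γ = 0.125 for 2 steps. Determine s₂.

-5.75

L′(s) = 20s - 20
s₁ = -2 − 0.125·(-60) = 5.5
s₂ = 5.5 − 0.125·90 = -5.75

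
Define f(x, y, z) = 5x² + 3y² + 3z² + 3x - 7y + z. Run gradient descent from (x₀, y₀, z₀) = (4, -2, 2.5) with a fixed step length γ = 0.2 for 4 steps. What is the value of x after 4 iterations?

4

∇f = (10x + 3, 6y - 7, 6z + 1)
Step 1: at (4, -2, 2.5), ∇f = (43, -19, 16) → (4, -2, 2.5) − 0.2·(43, -19, 16) = (-4.6, 1.8, -0.7)
Step 2: at (-4.6, 1.8, -0.7), ∇f = (-43, 3.8, -3.2) → (-4.6, 1.8, -0.7) − 0.2·(-43, 3.8, -3.2) = (4, 1.04, -0.06)
Step 3: at (4, 1.04, -0.06), ∇f = (43, -0.76, 0.64) → (4, 1.04, -0.06) − 0.2·(43, -0.76, 0.64) = (-4.6, 1.192, -0.188)
Step 4: at (-4.6, 1.192, -0.188), ∇f = (-43, 0.152, -0.128) → (-4.6, 1.192, -0.188) − 0.2·(-43, 0.152, -0.128) = (4, 1.1616, -0.1624)
x = 4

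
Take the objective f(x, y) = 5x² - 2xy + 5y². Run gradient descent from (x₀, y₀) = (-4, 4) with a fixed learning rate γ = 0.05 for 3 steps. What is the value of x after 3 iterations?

∇f = (10x - 2y, -2x + 10y)
(x₁, y₁) = (-4, 4) − 0.05·(-48, 48) = (-1.6, 1.6)
(x₂, y₂) = (-1.6, 1.6) − 0.05·(-19.2, 19.2) = (-0.64, 0.64)
(x₃, y₃) = (-0.64, 0.64) − 0.05·(-7.68, 7.68) = (-0.256, 0.256)
x = -0.256

-0.256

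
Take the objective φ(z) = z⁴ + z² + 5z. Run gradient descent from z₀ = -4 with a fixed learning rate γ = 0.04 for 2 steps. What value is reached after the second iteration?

-35.51031296

φ′(z) = 4z³ + 2z + 5
Step 1: φ′(-4) = -259; z₁ = -4 − 0.04·(-259) = 6.36
Step 2: φ′(6.36) = 1046.757824; z₂ = 6.36 − 0.04·1046.757824 = -35.51031296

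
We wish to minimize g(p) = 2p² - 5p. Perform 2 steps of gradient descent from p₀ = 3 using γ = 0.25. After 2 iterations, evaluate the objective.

g′(p) = 4p - 5
Step 1: g′(3) = 7; p₁ = 3 − 0.25·7 = 1.25
Step 2: g′(1.25) = 0; p₂ = 1.25 − 0.25·0 = 1.25
g(1.25) = -3.125

-3.125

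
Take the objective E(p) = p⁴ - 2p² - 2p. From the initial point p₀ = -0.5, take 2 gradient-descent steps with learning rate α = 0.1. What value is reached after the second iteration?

-0.39355

E′(p) = 4p³ - 4p - 2
Step 1: E′(-0.5) = -0.5; p₁ = -0.5 − 0.1·(-0.5) = -0.45
Step 2: E′(-0.45) = -0.5645; p₂ = -0.45 − 0.1·(-0.5645) = -0.39355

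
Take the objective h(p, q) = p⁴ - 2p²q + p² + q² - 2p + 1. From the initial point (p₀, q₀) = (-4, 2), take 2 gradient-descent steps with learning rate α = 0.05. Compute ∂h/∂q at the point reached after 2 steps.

-12476.85489672

∇h = (4p³ - 4pq + 2p - 2, -2p² + 2q)
Step 1: at (-4, 2), ∇h = (-234, -28) → (-4, 2) − 0.05·(-234, -28) = (7.7, 3.4)
Step 2: at (7.7, 3.4), ∇h = (1734.812, -111.78) → (7.7, 3.4) − 0.05·(1734.812, -111.78) = (-79.0406, 8.989)
∂h/∂q at (-79.0406, 8.989) = -12476.85489672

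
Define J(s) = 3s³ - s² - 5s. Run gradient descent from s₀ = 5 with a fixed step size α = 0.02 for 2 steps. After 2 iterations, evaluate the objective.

J′(s) = 9s² - 2s - 5
Step 1: J′(5) = 210; s₁ = 5 − 0.02·210 = 0.8
Step 2: J′(0.8) = -0.84; s₂ = 0.8 − 0.02·(-0.84) = 0.8168
J(0.8168) = -3.116347887104

-3.116347887104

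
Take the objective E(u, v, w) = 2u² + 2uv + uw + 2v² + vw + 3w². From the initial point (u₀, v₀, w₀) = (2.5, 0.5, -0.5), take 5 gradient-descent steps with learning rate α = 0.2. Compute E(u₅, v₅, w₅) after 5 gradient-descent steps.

∇E = (4u + 2v + w, 2u + 4v + w, u + v + 6w)
Step 1: at (2.5, 0.5, -0.5), ∇E = (10.5, 6.5, 0) → (2.5, 0.5, -0.5) − 0.2·(10.5, 6.5, 0) = (0.4, -0.8, -0.5)
Step 2: at (0.4, -0.8, -0.5), ∇E = (-0.5, -2.9, -3.4) → (0.4, -0.8, -0.5) − 0.2·(-0.5, -2.9, -3.4) = (0.5, -0.22, 0.18)
Step 3: at (0.5, -0.22, 0.18), ∇E = (1.74, 0.3, 1.36) → (0.5, -0.22, 0.18) − 0.2·(1.74, 0.3, 1.36) = (0.152, -0.28, -0.092)
Step 4: at (0.152, -0.28, -0.092), ∇E = (-0.044, -0.908, -0.68) → (0.152, -0.28, -0.092) − 0.2·(-0.044, -0.908, -0.68) = (0.1608, -0.0984, 0.044)
Step 5: at (0.1608, -0.0984, 0.044), ∇E = (0.4904, -0.028, 0.3264) → (0.1608, -0.0984, 0.044) − 0.2·(0.4904, -0.028, 0.3264) = (0.06272, -0.0928, -0.02128)
E(0.06272, -0.0928, -0.02128) = 0.0154490624

0.0154490624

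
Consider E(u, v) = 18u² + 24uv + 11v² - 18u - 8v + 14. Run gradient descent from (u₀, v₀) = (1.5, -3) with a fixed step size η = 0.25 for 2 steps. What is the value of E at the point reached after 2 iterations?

601896.1875

∇E = (36u + 24v - 18, 24u + 22v - 8)
(u₁, v₁) = (1.5, -3) − 0.25·(-36, -38) = (10.5, 6.5)
(u₂, v₂) = (10.5, 6.5) − 0.25·(516, 387) = (-118.5, -90.25)
E(-118.5, -90.25) = 601896.1875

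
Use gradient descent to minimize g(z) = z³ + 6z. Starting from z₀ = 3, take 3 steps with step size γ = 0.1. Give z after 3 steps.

-1.7847987

g′(z) = 3z² + 6
Step 1: g′(3) = 33; z₁ = 3 − 0.1·33 = -0.3
Step 2: g′(-0.3) = 6.27; z₂ = -0.3 − 0.1·6.27 = -0.927
Step 3: g′(-0.927) = 8.577987; z₃ = -0.927 − 0.1·8.577987 = -1.7847987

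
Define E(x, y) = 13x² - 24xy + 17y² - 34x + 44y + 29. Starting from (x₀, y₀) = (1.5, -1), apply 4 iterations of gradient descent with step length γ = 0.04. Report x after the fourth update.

∇E = (26x - 24y - 34, -24x + 34y + 44)
Step 1: at (1.5, -1), ∇E = (29, -26) → (1.5, -1) − 0.04·(29, -26) = (0.34, 0.04)
Step 2: at (0.34, 0.04), ∇E = (-26.12, 37.2) → (0.34, 0.04) − 0.04·(-26.12, 37.2) = (1.3848, -1.448)
Step 3: at (1.3848, -1.448), ∇E = (36.7568, -38.4672) → (1.3848, -1.448) − 0.04·(36.7568, -38.4672) = (-0.085472, 0.090688)
Step 4: at (-0.085472, 0.090688), ∇E = (-38.398784, 49.13472) → (-0.085472, 0.090688) − 0.04·(-38.398784, 49.13472) = (1.45047936, -1.8747008)
x = 1.45047936

1.45047936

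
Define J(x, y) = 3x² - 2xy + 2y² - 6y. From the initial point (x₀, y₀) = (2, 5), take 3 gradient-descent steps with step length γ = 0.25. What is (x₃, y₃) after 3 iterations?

∇J = (6x - 2y, -2x + 4y - 6)
Step 1: at (2, 5), ∇J = (2, 10) → (2, 5) − 0.25·(2, 10) = (1.5, 2.5)
Step 2: at (1.5, 2.5), ∇J = (4, 1) → (1.5, 2.5) − 0.25·(4, 1) = (0.5, 2.25)
Step 3: at (0.5, 2.25), ∇J = (-1.5, 2) → (0.5, 2.25) − 0.25·(-1.5, 2) = (0.875, 1.75)

(0.875, 1.75)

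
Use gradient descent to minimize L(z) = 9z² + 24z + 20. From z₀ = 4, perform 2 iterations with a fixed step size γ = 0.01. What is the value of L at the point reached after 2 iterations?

L′(z) = 18z + 24
z₁ = 4 − 0.01·96 = 3.04
z₂ = 3.04 − 0.01·78.72 = 2.2528
L(2.2528) = 119.74317056

119.74317056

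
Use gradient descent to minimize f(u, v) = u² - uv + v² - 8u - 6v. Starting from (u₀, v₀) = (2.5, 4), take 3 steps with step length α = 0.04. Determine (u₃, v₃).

∇f = (2u - v - 8, -u + 2v - 6)
(u₁, v₁) = (2.5, 4) − 0.04·(-7, -0.5) = (2.78, 4.02)
(u₂, v₂) = (2.78, 4.02) − 0.04·(-6.46, -0.74) = (3.0384, 4.0496)
(u₃, v₃) = (3.0384, 4.0496) − 0.04·(-5.9728, -0.9392) = (3.277312, 4.087168)

(3.277312, 4.087168)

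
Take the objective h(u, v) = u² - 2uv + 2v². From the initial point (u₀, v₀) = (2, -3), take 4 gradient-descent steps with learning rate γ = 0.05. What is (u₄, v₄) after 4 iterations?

(0.6529, -0.8544)

∇h = (2u - 2v, -2u + 4v)
(u₁, v₁) = (2, -3) − 0.05·(10, -16) = (1.5, -2.2)
(u₂, v₂) = (1.5, -2.2) − 0.05·(7.4, -11.8) = (1.13, -1.61)
(u₃, v₃) = (1.13, -1.61) − 0.05·(5.48, -8.7) = (0.856, -1.175)
(u₄, v₄) = (0.856, -1.175) − 0.05·(4.062, -6.412) = (0.6529, -0.8544)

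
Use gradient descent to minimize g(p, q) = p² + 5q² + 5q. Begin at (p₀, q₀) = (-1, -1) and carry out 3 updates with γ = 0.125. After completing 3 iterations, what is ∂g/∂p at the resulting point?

∇g = (2p, 10q + 5)
(p₁, q₁) = (-1, -1) − 0.125·(-2, -5) = (-0.75, -0.375)
(p₂, q₂) = (-0.75, -0.375) − 0.125·(-1.5, 1.25) = (-0.5625, -0.53125)
(p₃, q₃) = (-0.5625, -0.53125) − 0.125·(-1.125, -0.3125) = (-0.421875, -0.4921875)
∂g/∂p at (-0.421875, -0.4921875) = -0.84375

-0.84375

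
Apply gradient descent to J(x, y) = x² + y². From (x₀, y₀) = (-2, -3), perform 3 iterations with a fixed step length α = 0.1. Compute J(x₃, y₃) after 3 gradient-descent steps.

∇J = (2x, 2y)
Step 1: at (-2, -3), ∇J = (-4, -6) → (-2, -3) − 0.1·(-4, -6) = (-1.6, -2.4)
Step 2: at (-1.6, -2.4), ∇J = (-3.2, -4.8) → (-1.6, -2.4) − 0.1·(-3.2, -4.8) = (-1.28, -1.92)
Step 3: at (-1.28, -1.92), ∇J = (-2.56, -3.84) → (-1.28, -1.92) − 0.1·(-2.56, -3.84) = (-1.024, -1.536)
J(-1.024, -1.536) = 3.407872

3.407872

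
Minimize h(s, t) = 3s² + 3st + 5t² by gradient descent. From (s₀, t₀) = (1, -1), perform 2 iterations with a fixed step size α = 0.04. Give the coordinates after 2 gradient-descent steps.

(0.7552, -0.5376)

∇h = (6s + 3t, 3s + 10t)
Step 1: at (1, -1), ∇h = (3, -7) → (1, -1) − 0.04·(3, -7) = (0.88, -0.72)
Step 2: at (0.88, -0.72), ∇h = (3.12, -4.56) → (0.88, -0.72) − 0.04·(3.12, -4.56) = (0.7552, -0.5376)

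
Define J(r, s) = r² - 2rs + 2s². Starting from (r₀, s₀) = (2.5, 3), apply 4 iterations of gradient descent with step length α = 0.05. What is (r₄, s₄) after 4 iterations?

(2.50295, 1.97895)

∇J = (2r - 2s, -2r + 4s)
Step 1: at (2.5, 3), ∇J = (-1, 7) → (2.5, 3) − 0.05·(-1, 7) = (2.55, 2.65)
Step 2: at (2.55, 2.65), ∇J = (-0.2, 5.5) → (2.55, 2.65) − 0.05·(-0.2, 5.5) = (2.56, 2.375)
Step 3: at (2.56, 2.375), ∇J = (0.37, 4.38) → (2.56, 2.375) − 0.05·(0.37, 4.38) = (2.5415, 2.156)
Step 4: at (2.5415, 2.156), ∇J = (0.771, 3.541) → (2.5415, 2.156) − 0.05·(0.771, 3.541) = (2.50295, 1.97895)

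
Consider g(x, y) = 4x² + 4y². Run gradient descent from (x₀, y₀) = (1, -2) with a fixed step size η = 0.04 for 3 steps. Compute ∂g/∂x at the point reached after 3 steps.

2.515456

∇g = (8x, 8y)
Step 1: at (1, -2), ∇g = (8, -16) → (1, -2) − 0.04·(8, -16) = (0.68, -1.36)
Step 2: at (0.68, -1.36), ∇g = (5.44, -10.88) → (0.68, -1.36) − 0.04·(5.44, -10.88) = (0.4624, -0.9248)
Step 3: at (0.4624, -0.9248), ∇g = (3.6992, -7.3984) → (0.4624, -0.9248) − 0.04·(3.6992, -7.3984) = (0.314432, -0.628864)
∂g/∂x at (0.314432, -0.628864) = 2.515456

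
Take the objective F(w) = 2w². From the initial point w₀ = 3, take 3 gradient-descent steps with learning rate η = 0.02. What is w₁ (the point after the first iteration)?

2.76

F′(w) = 4w
w₁ = 3 − 0.02·12 = 2.76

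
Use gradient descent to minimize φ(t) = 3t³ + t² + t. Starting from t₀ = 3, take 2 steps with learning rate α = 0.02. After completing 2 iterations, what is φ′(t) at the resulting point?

9.974467362816

φ′(t) = 9t² + 2t + 1
Step 1: φ′(3) = 88; t₁ = 3 − 0.02·88 = 1.24
Step 2: φ′(1.24) = 17.3184; t₂ = 1.24 − 0.02·17.3184 = 0.893632
φ′(t) at (0.893632) = 9.974467362816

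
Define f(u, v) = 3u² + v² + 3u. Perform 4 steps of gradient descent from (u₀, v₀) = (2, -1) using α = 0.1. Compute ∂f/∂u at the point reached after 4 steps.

0.384

∇f = (6u + 3, 2v)
(u₁, v₁) = (2, -1) − 0.1·(15, -2) = (0.5, -0.8)
(u₂, v₂) = (0.5, -0.8) − 0.1·(6, -1.6) = (-0.1, -0.64)
(u₃, v₃) = (-0.1, -0.64) − 0.1·(2.4, -1.28) = (-0.34, -0.512)
(u₄, v₄) = (-0.34, -0.512) − 0.1·(0.96, -1.024) = (-0.436, -0.4096)
∂f/∂u at (-0.436, -0.4096) = 0.384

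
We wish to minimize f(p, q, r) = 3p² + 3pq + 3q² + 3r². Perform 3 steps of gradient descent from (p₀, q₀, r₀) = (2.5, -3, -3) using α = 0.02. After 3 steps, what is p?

2.146264

∇f = (6p + 3q, 3p + 6q, 6r)
Step 1: at (2.5, -3, -3), ∇f = (6, -10.5, -18) → (2.5, -3, -3) − 0.02·(6, -10.5, -18) = (2.38, -2.79, -2.64)
Step 2: at (2.38, -2.79, -2.64), ∇f = (5.91, -9.6, -15.84) → (2.38, -2.79, -2.64) − 0.02·(5.91, -9.6, -15.84) = (2.2618, -2.598, -2.3232)
Step 3: at (2.2618, -2.598, -2.3232), ∇f = (5.7768, -8.8026, -13.9392) → (2.2618, -2.598, -2.3232) − 0.02·(5.7768, -8.8026, -13.9392) = (2.146264, -2.421948, -2.044416)
p = 2.146264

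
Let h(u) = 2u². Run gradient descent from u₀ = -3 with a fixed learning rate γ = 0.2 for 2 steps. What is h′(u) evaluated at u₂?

h′(u) = 4u
Step 1: h′(-3) = -12; u₁ = -3 − 0.2·(-12) = -0.6
Step 2: h′(-0.6) = -2.4; u₂ = -0.6 − 0.2·(-2.4) = -0.12
h′(u) at (-0.12) = -0.48

-0.48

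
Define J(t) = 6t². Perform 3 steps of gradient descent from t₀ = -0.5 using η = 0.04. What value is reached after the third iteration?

J′(t) = 12t
t₁ = -0.5 − 0.04·(-6) = -0.26
t₂ = -0.26 − 0.04·(-3.12) = -0.1352
t₃ = -0.1352 − 0.04·(-1.6224) = -0.070304

-0.070304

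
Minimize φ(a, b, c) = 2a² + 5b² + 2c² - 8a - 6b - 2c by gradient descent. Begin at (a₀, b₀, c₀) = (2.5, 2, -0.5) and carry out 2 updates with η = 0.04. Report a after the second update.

∇φ = (4a - 8, 10b - 6, 4c - 2)
(a₁, b₁, c₁) = (2.5, 2, -0.5) − 0.04·(2, 14, -4) = (2.42, 1.44, -0.34)
(a₂, b₂, c₂) = (2.42, 1.44, -0.34) − 0.04·(1.68, 8.4, -3.36) = (2.3528, 1.104, -0.2056)
a = 2.3528

2.3528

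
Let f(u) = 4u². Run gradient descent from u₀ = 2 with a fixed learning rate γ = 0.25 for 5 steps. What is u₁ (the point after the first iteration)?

-2

f′(u) = 8u
u₁ = 2 − 0.25·16 = -2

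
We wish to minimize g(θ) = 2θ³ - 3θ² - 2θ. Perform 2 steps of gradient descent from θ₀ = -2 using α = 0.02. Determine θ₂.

-3.823488

g′(θ) = 6θ² - 6θ - 2
θ₁ = -2 − 0.02·34 = -2.68
θ₂ = -2.68 − 0.02·57.1744 = -3.823488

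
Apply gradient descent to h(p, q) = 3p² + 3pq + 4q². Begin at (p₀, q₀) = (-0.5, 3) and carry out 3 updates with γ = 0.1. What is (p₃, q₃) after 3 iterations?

(-0.41, 0.2955)

∇h = (6p + 3q, 3p + 8q)
Step 1: at (-0.5, 3), ∇h = (6, 22.5) → (-0.5, 3) − 0.1·(6, 22.5) = (-1.1, 0.75)
Step 2: at (-1.1, 0.75), ∇h = (-4.35, 2.7) → (-1.1, 0.75) − 0.1·(-4.35, 2.7) = (-0.665, 0.48)
Step 3: at (-0.665, 0.48), ∇h = (-2.55, 1.845) → (-0.665, 0.48) − 0.1·(-2.55, 1.845) = (-0.41, 0.2955)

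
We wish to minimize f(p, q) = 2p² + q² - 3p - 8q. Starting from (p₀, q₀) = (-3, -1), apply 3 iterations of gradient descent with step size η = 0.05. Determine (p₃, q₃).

(-1.17, 0.355)

∇f = (4p - 3, 2q - 8)
(p₁, q₁) = (-3, -1) − 0.05·(-15, -10) = (-2.25, -0.5)
(p₂, q₂) = (-2.25, -0.5) − 0.05·(-12, -9) = (-1.65, -0.05)
(p₃, q₃) = (-1.65, -0.05) − 0.05·(-9.6, -8.1) = (-1.17, 0.355)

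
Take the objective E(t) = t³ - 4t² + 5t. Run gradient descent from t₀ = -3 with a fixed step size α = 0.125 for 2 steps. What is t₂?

E′(t) = 3t² - 8t + 5
t₁ = -3 − 0.125·56 = -10
t₂ = -10 − 0.125·385 = -58.125

-58.125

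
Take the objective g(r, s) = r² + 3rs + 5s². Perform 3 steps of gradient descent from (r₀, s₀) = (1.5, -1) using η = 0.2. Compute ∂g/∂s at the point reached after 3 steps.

8.272

∇g = (2r + 3s, 3r + 10s)
Step 1: at (1.5, -1), ∇g = (0, -5.5) → (1.5, -1) − 0.2·(0, -5.5) = (1.5, 0.1)
Step 2: at (1.5, 0.1), ∇g = (3.3, 5.5) → (1.5, 0.1) − 0.2·(3.3, 5.5) = (0.84, -1)
Step 3: at (0.84, -1), ∇g = (-1.32, -7.48) → (0.84, -1) − 0.2·(-1.32, -7.48) = (1.104, 0.496)
∂g/∂s at (1.104, 0.496) = 8.272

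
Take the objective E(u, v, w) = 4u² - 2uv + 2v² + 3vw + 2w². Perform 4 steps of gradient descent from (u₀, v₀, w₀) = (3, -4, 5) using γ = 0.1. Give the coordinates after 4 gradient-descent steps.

∇E = (8u - 2v, -2u + 4v + 3w, 3v + 4w)
(u₁, v₁, w₁) = (3, -4, 5) − 0.1·(32, -7, 8) = (-0.2, -3.3, 4.2)
(u₂, v₂, w₂) = (-0.2, -3.3, 4.2) − 0.1·(5, -0.2, 6.9) = (-0.7, -3.28, 3.51)
(u₃, v₃, w₃) = (-0.7, -3.28, 3.51) − 0.1·(0.96, -1.19, 4.2) = (-0.796, -3.161, 3.09)
(u₄, v₄, w₄) = (-0.796, -3.161, 3.09) − 0.1·(-0.046, -1.782, 2.877) = (-0.7914, -2.9828, 2.8023)

(-0.7914, -2.9828, 2.8023)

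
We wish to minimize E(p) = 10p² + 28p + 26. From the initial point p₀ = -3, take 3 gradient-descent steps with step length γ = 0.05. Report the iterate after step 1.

E′(p) = 20p + 28
p₁ = -3 − 0.05·(-32) = -1.4

-1.4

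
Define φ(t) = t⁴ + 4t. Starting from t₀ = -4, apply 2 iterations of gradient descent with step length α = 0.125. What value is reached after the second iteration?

φ′(t) = 4t³ + 4
t₁ = -4 − 0.125·(-252) = 27.5
t₂ = 27.5 − 0.125·83191.5 = -10371.4375

-10371.4375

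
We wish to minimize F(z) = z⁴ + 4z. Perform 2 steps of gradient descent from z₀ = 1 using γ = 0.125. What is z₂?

F′(z) = 4z³ + 4
Step 1: F′(1) = 8; z₁ = 1 − 0.125·8 = 0
Step 2: F′(0) = 4; z₂ = 0 − 0.125·4 = -0.5

-0.5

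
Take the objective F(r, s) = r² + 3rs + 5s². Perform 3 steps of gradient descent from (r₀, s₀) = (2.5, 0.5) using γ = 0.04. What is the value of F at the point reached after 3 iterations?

∇F = (2r + 3s, 3r + 10s)
Step 1: at (2.5, 0.5), ∇F = (6.5, 12.5) → (2.5, 0.5) − 0.04·(6.5, 12.5) = (2.24, 0)
Step 2: at (2.24, 0), ∇F = (4.48, 6.72) → (2.24, 0) − 0.04·(4.48, 6.72) = (2.0608, -0.2688)
Step 3: at (2.0608, -0.2688), ∇F = (3.3152, 3.4944) → (2.0608, -0.2688) − 0.04·(3.3152, 3.4944) = (1.928192, -0.408576)
F(1.928192, -0.408576) = 2.189157203968

2.189157203968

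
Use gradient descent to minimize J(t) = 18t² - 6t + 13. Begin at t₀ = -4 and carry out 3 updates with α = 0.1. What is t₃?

J′(t) = 36t - 6
t₁ = -4 − 0.1·(-150) = 11
t₂ = 11 − 0.1·390 = -28
t₃ = -28 − 0.1·(-1014) = 73.4

73.4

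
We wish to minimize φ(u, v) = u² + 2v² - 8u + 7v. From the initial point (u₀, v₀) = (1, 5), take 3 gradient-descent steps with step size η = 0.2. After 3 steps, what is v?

-1.696

∇φ = (2u - 8, 4v + 7)
Step 1: at (1, 5), ∇φ = (-6, 27) → (1, 5) − 0.2·(-6, 27) = (2.2, -0.4)
Step 2: at (2.2, -0.4), ∇φ = (-3.6, 5.4) → (2.2, -0.4) − 0.2·(-3.6, 5.4) = (2.92, -1.48)
Step 3: at (2.92, -1.48), ∇φ = (-2.16, 1.08) → (2.92, -1.48) − 0.2·(-2.16, 1.08) = (3.352, -1.696)
v = -1.696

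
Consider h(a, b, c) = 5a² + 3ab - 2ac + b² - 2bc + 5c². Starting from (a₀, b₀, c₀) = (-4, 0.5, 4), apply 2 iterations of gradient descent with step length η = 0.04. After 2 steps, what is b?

∇h = (10a + 3b - 2c, 3a + 2b - 2c, -2a - 2b + 10c)
(a₁, b₁, c₁) = (-4, 0.5, 4) − 0.04·(-46.5, -19, 47) = (-2.14, 1.26, 2.12)
(a₂, b₂, c₂) = (-2.14, 1.26, 2.12) − 0.04·(-21.86, -8.14, 22.96) = (-1.2656, 1.5856, 1.2016)
b = 1.5856

1.5856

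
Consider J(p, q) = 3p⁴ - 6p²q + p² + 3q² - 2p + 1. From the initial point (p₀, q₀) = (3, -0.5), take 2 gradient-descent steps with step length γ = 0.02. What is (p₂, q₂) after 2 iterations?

(10.13139712, 2.407168)

∇J = (12p³ - 12pq + 2p - 2, -6p² + 6q)
Step 1: at (3, -0.5), ∇J = (346, -57) → (3, -0.5) − 0.02·(346, -57) = (-3.92, 0.64)
Step 2: at (-3.92, 0.64), ∇J = (-702.569856, -88.3584) → (-3.92, 0.64) − 0.02·(-702.569856, -88.3584) = (10.13139712, 2.407168)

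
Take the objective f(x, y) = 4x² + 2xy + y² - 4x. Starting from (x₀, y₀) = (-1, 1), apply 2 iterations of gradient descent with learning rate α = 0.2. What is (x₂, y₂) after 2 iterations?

∇f = (8x + 2y - 4, 2x + 2y)
(x₁, y₁) = (-1, 1) − 0.2·(-10, 0) = (1, 1)
(x₂, y₂) = (1, 1) − 0.2·(6, 4) = (-0.2, 0.2)

(-0.2, 0.2)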